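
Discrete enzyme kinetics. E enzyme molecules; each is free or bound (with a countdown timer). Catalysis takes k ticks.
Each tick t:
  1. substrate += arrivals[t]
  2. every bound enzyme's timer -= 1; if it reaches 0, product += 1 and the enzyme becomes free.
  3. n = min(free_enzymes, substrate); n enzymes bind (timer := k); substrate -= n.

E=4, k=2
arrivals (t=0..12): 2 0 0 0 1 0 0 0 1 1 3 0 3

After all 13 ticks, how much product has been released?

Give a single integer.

Answer: 8

Derivation:
t=0: arr=2 -> substrate=0 bound=2 product=0
t=1: arr=0 -> substrate=0 bound=2 product=0
t=2: arr=0 -> substrate=0 bound=0 product=2
t=3: arr=0 -> substrate=0 bound=0 product=2
t=4: arr=1 -> substrate=0 bound=1 product=2
t=5: arr=0 -> substrate=0 bound=1 product=2
t=6: arr=0 -> substrate=0 bound=0 product=3
t=7: arr=0 -> substrate=0 bound=0 product=3
t=8: arr=1 -> substrate=0 bound=1 product=3
t=9: arr=1 -> substrate=0 bound=2 product=3
t=10: arr=3 -> substrate=0 bound=4 product=4
t=11: arr=0 -> substrate=0 bound=3 product=5
t=12: arr=3 -> substrate=0 bound=3 product=8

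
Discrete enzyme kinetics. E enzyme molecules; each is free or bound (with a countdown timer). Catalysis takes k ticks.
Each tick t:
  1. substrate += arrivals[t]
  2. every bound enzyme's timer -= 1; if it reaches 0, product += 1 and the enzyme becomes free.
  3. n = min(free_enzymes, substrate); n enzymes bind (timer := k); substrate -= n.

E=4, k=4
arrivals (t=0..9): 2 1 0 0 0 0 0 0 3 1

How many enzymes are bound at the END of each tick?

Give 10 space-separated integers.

Answer: 2 3 3 3 1 0 0 0 3 4

Derivation:
t=0: arr=2 -> substrate=0 bound=2 product=0
t=1: arr=1 -> substrate=0 bound=3 product=0
t=2: arr=0 -> substrate=0 bound=3 product=0
t=3: arr=0 -> substrate=0 bound=3 product=0
t=4: arr=0 -> substrate=0 bound=1 product=2
t=5: arr=0 -> substrate=0 bound=0 product=3
t=6: arr=0 -> substrate=0 bound=0 product=3
t=7: arr=0 -> substrate=0 bound=0 product=3
t=8: arr=3 -> substrate=0 bound=3 product=3
t=9: arr=1 -> substrate=0 bound=4 product=3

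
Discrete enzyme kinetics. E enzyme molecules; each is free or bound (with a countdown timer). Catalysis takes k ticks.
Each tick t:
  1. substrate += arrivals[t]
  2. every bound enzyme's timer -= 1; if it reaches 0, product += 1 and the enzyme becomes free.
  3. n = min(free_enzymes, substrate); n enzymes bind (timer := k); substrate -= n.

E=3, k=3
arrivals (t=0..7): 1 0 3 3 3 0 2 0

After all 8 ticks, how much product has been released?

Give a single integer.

Answer: 4

Derivation:
t=0: arr=1 -> substrate=0 bound=1 product=0
t=1: arr=0 -> substrate=0 bound=1 product=0
t=2: arr=3 -> substrate=1 bound=3 product=0
t=3: arr=3 -> substrate=3 bound=3 product=1
t=4: arr=3 -> substrate=6 bound=3 product=1
t=5: arr=0 -> substrate=4 bound=3 product=3
t=6: arr=2 -> substrate=5 bound=3 product=4
t=7: arr=0 -> substrate=5 bound=3 product=4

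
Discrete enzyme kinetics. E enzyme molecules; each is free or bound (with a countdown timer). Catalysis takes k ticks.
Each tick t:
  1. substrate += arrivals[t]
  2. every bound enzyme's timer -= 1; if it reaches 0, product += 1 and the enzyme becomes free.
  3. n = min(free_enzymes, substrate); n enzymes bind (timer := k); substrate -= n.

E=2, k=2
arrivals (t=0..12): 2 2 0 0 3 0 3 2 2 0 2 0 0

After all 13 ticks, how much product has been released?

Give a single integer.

Answer: 12

Derivation:
t=0: arr=2 -> substrate=0 bound=2 product=0
t=1: arr=2 -> substrate=2 bound=2 product=0
t=2: arr=0 -> substrate=0 bound=2 product=2
t=3: arr=0 -> substrate=0 bound=2 product=2
t=4: arr=3 -> substrate=1 bound=2 product=4
t=5: arr=0 -> substrate=1 bound=2 product=4
t=6: arr=3 -> substrate=2 bound=2 product=6
t=7: arr=2 -> substrate=4 bound=2 product=6
t=8: arr=2 -> substrate=4 bound=2 product=8
t=9: arr=0 -> substrate=4 bound=2 product=8
t=10: arr=2 -> substrate=4 bound=2 product=10
t=11: arr=0 -> substrate=4 bound=2 product=10
t=12: arr=0 -> substrate=2 bound=2 product=12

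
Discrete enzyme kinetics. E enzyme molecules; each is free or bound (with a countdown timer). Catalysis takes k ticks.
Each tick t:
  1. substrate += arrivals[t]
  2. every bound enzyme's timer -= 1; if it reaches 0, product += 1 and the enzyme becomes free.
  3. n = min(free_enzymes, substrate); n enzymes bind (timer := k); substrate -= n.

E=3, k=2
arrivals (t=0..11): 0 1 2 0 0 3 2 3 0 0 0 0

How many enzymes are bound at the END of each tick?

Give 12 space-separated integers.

Answer: 0 1 3 2 0 3 3 3 3 2 2 0

Derivation:
t=0: arr=0 -> substrate=0 bound=0 product=0
t=1: arr=1 -> substrate=0 bound=1 product=0
t=2: arr=2 -> substrate=0 bound=3 product=0
t=3: arr=0 -> substrate=0 bound=2 product=1
t=4: arr=0 -> substrate=0 bound=0 product=3
t=5: arr=3 -> substrate=0 bound=3 product=3
t=6: arr=2 -> substrate=2 bound=3 product=3
t=7: arr=3 -> substrate=2 bound=3 product=6
t=8: arr=0 -> substrate=2 bound=3 product=6
t=9: arr=0 -> substrate=0 bound=2 product=9
t=10: arr=0 -> substrate=0 bound=2 product=9
t=11: arr=0 -> substrate=0 bound=0 product=11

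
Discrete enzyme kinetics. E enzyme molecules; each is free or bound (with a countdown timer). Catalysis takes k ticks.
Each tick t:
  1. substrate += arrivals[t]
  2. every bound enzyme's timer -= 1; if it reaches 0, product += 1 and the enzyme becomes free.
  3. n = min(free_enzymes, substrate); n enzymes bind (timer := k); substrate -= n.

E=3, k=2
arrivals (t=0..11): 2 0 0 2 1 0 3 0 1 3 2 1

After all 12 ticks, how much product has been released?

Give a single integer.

t=0: arr=2 -> substrate=0 bound=2 product=0
t=1: arr=0 -> substrate=0 bound=2 product=0
t=2: arr=0 -> substrate=0 bound=0 product=2
t=3: arr=2 -> substrate=0 bound=2 product=2
t=4: arr=1 -> substrate=0 bound=3 product=2
t=5: arr=0 -> substrate=0 bound=1 product=4
t=6: arr=3 -> substrate=0 bound=3 product=5
t=7: arr=0 -> substrate=0 bound=3 product=5
t=8: arr=1 -> substrate=0 bound=1 product=8
t=9: arr=3 -> substrate=1 bound=3 product=8
t=10: arr=2 -> substrate=2 bound=3 product=9
t=11: arr=1 -> substrate=1 bound=3 product=11

Answer: 11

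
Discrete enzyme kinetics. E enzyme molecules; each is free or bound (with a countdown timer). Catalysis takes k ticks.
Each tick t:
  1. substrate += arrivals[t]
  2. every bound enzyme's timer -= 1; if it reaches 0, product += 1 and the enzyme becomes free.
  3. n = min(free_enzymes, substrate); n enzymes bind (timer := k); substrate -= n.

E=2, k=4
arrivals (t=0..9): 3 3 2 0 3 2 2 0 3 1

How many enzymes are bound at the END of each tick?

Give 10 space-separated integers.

t=0: arr=3 -> substrate=1 bound=2 product=0
t=1: arr=3 -> substrate=4 bound=2 product=0
t=2: arr=2 -> substrate=6 bound=2 product=0
t=3: arr=0 -> substrate=6 bound=2 product=0
t=4: arr=3 -> substrate=7 bound=2 product=2
t=5: arr=2 -> substrate=9 bound=2 product=2
t=6: arr=2 -> substrate=11 bound=2 product=2
t=7: arr=0 -> substrate=11 bound=2 product=2
t=8: arr=3 -> substrate=12 bound=2 product=4
t=9: arr=1 -> substrate=13 bound=2 product=4

Answer: 2 2 2 2 2 2 2 2 2 2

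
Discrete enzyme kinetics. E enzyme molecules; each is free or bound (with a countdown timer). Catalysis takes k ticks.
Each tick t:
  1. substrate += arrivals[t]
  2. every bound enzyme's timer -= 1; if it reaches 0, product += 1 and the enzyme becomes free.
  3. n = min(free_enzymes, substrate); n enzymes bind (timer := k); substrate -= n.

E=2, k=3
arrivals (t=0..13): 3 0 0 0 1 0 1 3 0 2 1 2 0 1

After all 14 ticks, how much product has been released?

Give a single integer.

Answer: 8

Derivation:
t=0: arr=3 -> substrate=1 bound=2 product=0
t=1: arr=0 -> substrate=1 bound=2 product=0
t=2: arr=0 -> substrate=1 bound=2 product=0
t=3: arr=0 -> substrate=0 bound=1 product=2
t=4: arr=1 -> substrate=0 bound=2 product=2
t=5: arr=0 -> substrate=0 bound=2 product=2
t=6: arr=1 -> substrate=0 bound=2 product=3
t=7: arr=3 -> substrate=2 bound=2 product=4
t=8: arr=0 -> substrate=2 bound=2 product=4
t=9: arr=2 -> substrate=3 bound=2 product=5
t=10: arr=1 -> substrate=3 bound=2 product=6
t=11: arr=2 -> substrate=5 bound=2 product=6
t=12: arr=0 -> substrate=4 bound=2 product=7
t=13: arr=1 -> substrate=4 bound=2 product=8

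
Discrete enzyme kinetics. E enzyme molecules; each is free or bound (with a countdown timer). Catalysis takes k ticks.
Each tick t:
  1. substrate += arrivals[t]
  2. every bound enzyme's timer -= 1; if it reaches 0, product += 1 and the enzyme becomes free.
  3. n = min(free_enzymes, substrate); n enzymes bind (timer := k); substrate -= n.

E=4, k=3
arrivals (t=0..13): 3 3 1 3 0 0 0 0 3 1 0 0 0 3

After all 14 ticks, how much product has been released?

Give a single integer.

t=0: arr=3 -> substrate=0 bound=3 product=0
t=1: arr=3 -> substrate=2 bound=4 product=0
t=2: arr=1 -> substrate=3 bound=4 product=0
t=3: arr=3 -> substrate=3 bound=4 product=3
t=4: arr=0 -> substrate=2 bound=4 product=4
t=5: arr=0 -> substrate=2 bound=4 product=4
t=6: arr=0 -> substrate=0 bound=3 product=7
t=7: arr=0 -> substrate=0 bound=2 product=8
t=8: arr=3 -> substrate=1 bound=4 product=8
t=9: arr=1 -> substrate=0 bound=4 product=10
t=10: arr=0 -> substrate=0 bound=4 product=10
t=11: arr=0 -> substrate=0 bound=2 product=12
t=12: arr=0 -> substrate=0 bound=0 product=14
t=13: arr=3 -> substrate=0 bound=3 product=14

Answer: 14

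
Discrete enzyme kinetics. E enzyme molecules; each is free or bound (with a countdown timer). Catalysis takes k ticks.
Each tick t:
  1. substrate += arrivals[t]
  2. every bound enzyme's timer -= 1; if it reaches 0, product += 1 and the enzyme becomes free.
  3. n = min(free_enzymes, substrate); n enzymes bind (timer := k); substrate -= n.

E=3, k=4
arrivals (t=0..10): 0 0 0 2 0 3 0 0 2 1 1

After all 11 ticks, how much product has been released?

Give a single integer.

Answer: 3

Derivation:
t=0: arr=0 -> substrate=0 bound=0 product=0
t=1: arr=0 -> substrate=0 bound=0 product=0
t=2: arr=0 -> substrate=0 bound=0 product=0
t=3: arr=2 -> substrate=0 bound=2 product=0
t=4: arr=0 -> substrate=0 bound=2 product=0
t=5: arr=3 -> substrate=2 bound=3 product=0
t=6: arr=0 -> substrate=2 bound=3 product=0
t=7: arr=0 -> substrate=0 bound=3 product=2
t=8: arr=2 -> substrate=2 bound=3 product=2
t=9: arr=1 -> substrate=2 bound=3 product=3
t=10: arr=1 -> substrate=3 bound=3 product=3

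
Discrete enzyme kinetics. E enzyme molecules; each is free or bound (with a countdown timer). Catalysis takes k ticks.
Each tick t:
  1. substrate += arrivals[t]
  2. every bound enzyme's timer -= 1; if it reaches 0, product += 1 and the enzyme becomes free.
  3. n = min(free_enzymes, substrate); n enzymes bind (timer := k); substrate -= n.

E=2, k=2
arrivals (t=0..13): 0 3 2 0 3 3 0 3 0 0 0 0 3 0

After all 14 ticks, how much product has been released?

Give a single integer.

Answer: 12

Derivation:
t=0: arr=0 -> substrate=0 bound=0 product=0
t=1: arr=3 -> substrate=1 bound=2 product=0
t=2: arr=2 -> substrate=3 bound=2 product=0
t=3: arr=0 -> substrate=1 bound=2 product=2
t=4: arr=3 -> substrate=4 bound=2 product=2
t=5: arr=3 -> substrate=5 bound=2 product=4
t=6: arr=0 -> substrate=5 bound=2 product=4
t=7: arr=3 -> substrate=6 bound=2 product=6
t=8: arr=0 -> substrate=6 bound=2 product=6
t=9: arr=0 -> substrate=4 bound=2 product=8
t=10: arr=0 -> substrate=4 bound=2 product=8
t=11: arr=0 -> substrate=2 bound=2 product=10
t=12: arr=3 -> substrate=5 bound=2 product=10
t=13: arr=0 -> substrate=3 bound=2 product=12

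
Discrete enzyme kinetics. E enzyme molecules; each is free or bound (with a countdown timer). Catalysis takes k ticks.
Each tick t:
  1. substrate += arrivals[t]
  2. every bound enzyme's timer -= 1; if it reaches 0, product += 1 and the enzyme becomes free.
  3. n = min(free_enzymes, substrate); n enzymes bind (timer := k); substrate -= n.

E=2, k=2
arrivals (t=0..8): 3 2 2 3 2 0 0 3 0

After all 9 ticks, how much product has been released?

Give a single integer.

t=0: arr=3 -> substrate=1 bound=2 product=0
t=1: arr=2 -> substrate=3 bound=2 product=0
t=2: arr=2 -> substrate=3 bound=2 product=2
t=3: arr=3 -> substrate=6 bound=2 product=2
t=4: arr=2 -> substrate=6 bound=2 product=4
t=5: arr=0 -> substrate=6 bound=2 product=4
t=6: arr=0 -> substrate=4 bound=2 product=6
t=7: arr=3 -> substrate=7 bound=2 product=6
t=8: arr=0 -> substrate=5 bound=2 product=8

Answer: 8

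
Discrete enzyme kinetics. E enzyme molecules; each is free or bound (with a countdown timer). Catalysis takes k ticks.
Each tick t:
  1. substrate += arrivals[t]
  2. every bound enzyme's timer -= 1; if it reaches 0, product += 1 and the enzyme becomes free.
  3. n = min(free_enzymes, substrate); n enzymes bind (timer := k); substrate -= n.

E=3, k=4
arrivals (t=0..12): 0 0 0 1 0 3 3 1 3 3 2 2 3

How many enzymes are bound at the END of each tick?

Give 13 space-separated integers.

t=0: arr=0 -> substrate=0 bound=0 product=0
t=1: arr=0 -> substrate=0 bound=0 product=0
t=2: arr=0 -> substrate=0 bound=0 product=0
t=3: arr=1 -> substrate=0 bound=1 product=0
t=4: arr=0 -> substrate=0 bound=1 product=0
t=5: arr=3 -> substrate=1 bound=3 product=0
t=6: arr=3 -> substrate=4 bound=3 product=0
t=7: arr=1 -> substrate=4 bound=3 product=1
t=8: arr=3 -> substrate=7 bound=3 product=1
t=9: arr=3 -> substrate=8 bound=3 product=3
t=10: arr=2 -> substrate=10 bound=3 product=3
t=11: arr=2 -> substrate=11 bound=3 product=4
t=12: arr=3 -> substrate=14 bound=3 product=4

Answer: 0 0 0 1 1 3 3 3 3 3 3 3 3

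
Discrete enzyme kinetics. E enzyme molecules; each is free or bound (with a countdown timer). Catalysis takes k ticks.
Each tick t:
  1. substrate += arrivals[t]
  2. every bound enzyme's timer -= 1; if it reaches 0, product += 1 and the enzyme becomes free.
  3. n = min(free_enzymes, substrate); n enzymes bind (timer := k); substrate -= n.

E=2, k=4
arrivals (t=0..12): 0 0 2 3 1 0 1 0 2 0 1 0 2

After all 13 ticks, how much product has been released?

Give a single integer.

Answer: 4

Derivation:
t=0: arr=0 -> substrate=0 bound=0 product=0
t=1: arr=0 -> substrate=0 bound=0 product=0
t=2: arr=2 -> substrate=0 bound=2 product=0
t=3: arr=3 -> substrate=3 bound=2 product=0
t=4: arr=1 -> substrate=4 bound=2 product=0
t=5: arr=0 -> substrate=4 bound=2 product=0
t=6: arr=1 -> substrate=3 bound=2 product=2
t=7: arr=0 -> substrate=3 bound=2 product=2
t=8: arr=2 -> substrate=5 bound=2 product=2
t=9: arr=0 -> substrate=5 bound=2 product=2
t=10: arr=1 -> substrate=4 bound=2 product=4
t=11: arr=0 -> substrate=4 bound=2 product=4
t=12: arr=2 -> substrate=6 bound=2 product=4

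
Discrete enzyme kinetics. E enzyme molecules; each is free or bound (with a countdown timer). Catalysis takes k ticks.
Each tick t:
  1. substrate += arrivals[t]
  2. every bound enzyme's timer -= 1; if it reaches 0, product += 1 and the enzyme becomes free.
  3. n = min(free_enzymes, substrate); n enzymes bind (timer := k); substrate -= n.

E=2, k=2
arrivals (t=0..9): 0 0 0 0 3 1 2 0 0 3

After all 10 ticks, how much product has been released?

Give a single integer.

t=0: arr=0 -> substrate=0 bound=0 product=0
t=1: arr=0 -> substrate=0 bound=0 product=0
t=2: arr=0 -> substrate=0 bound=0 product=0
t=3: arr=0 -> substrate=0 bound=0 product=0
t=4: arr=3 -> substrate=1 bound=2 product=0
t=5: arr=1 -> substrate=2 bound=2 product=0
t=6: arr=2 -> substrate=2 bound=2 product=2
t=7: arr=0 -> substrate=2 bound=2 product=2
t=8: arr=0 -> substrate=0 bound=2 product=4
t=9: arr=3 -> substrate=3 bound=2 product=4

Answer: 4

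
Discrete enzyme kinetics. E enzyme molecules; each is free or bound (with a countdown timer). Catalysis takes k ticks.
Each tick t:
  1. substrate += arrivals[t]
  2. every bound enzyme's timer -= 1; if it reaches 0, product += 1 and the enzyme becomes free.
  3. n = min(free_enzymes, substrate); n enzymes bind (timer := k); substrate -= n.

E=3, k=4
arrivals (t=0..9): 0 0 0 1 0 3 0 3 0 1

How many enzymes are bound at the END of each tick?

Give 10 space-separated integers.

t=0: arr=0 -> substrate=0 bound=0 product=0
t=1: arr=0 -> substrate=0 bound=0 product=0
t=2: arr=0 -> substrate=0 bound=0 product=0
t=3: arr=1 -> substrate=0 bound=1 product=0
t=4: arr=0 -> substrate=0 bound=1 product=0
t=5: arr=3 -> substrate=1 bound=3 product=0
t=6: arr=0 -> substrate=1 bound=3 product=0
t=7: arr=3 -> substrate=3 bound=3 product=1
t=8: arr=0 -> substrate=3 bound=3 product=1
t=9: arr=1 -> substrate=2 bound=3 product=3

Answer: 0 0 0 1 1 3 3 3 3 3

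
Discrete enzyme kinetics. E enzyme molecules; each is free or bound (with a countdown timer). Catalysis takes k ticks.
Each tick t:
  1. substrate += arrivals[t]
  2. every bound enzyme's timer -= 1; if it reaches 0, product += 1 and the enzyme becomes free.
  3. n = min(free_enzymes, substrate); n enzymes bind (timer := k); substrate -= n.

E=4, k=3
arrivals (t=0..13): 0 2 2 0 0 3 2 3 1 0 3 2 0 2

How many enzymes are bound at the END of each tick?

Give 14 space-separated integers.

Answer: 0 2 4 4 2 3 4 4 4 4 4 4 4 4

Derivation:
t=0: arr=0 -> substrate=0 bound=0 product=0
t=1: arr=2 -> substrate=0 bound=2 product=0
t=2: arr=2 -> substrate=0 bound=4 product=0
t=3: arr=0 -> substrate=0 bound=4 product=0
t=4: arr=0 -> substrate=0 bound=2 product=2
t=5: arr=3 -> substrate=0 bound=3 product=4
t=6: arr=2 -> substrate=1 bound=4 product=4
t=7: arr=3 -> substrate=4 bound=4 product=4
t=8: arr=1 -> substrate=2 bound=4 product=7
t=9: arr=0 -> substrate=1 bound=4 product=8
t=10: arr=3 -> substrate=4 bound=4 product=8
t=11: arr=2 -> substrate=3 bound=4 product=11
t=12: arr=0 -> substrate=2 bound=4 product=12
t=13: arr=2 -> substrate=4 bound=4 product=12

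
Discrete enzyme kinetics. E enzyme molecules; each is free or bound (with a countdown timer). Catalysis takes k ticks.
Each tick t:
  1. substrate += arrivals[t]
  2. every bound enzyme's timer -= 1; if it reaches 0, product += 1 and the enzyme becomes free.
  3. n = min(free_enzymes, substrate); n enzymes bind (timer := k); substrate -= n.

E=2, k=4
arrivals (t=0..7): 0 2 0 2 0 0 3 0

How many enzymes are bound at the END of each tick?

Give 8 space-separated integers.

Answer: 0 2 2 2 2 2 2 2

Derivation:
t=0: arr=0 -> substrate=0 bound=0 product=0
t=1: arr=2 -> substrate=0 bound=2 product=0
t=2: arr=0 -> substrate=0 bound=2 product=0
t=3: arr=2 -> substrate=2 bound=2 product=0
t=4: arr=0 -> substrate=2 bound=2 product=0
t=5: arr=0 -> substrate=0 bound=2 product=2
t=6: arr=3 -> substrate=3 bound=2 product=2
t=7: arr=0 -> substrate=3 bound=2 product=2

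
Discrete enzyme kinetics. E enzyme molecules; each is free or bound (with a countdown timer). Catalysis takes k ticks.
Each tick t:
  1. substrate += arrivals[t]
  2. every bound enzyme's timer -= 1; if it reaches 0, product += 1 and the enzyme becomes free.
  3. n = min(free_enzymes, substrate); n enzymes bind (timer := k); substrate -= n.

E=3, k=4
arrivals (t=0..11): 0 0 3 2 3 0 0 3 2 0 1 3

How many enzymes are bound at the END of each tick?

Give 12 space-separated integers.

t=0: arr=0 -> substrate=0 bound=0 product=0
t=1: arr=0 -> substrate=0 bound=0 product=0
t=2: arr=3 -> substrate=0 bound=3 product=0
t=3: arr=2 -> substrate=2 bound=3 product=0
t=4: arr=3 -> substrate=5 bound=3 product=0
t=5: arr=0 -> substrate=5 bound=3 product=0
t=6: arr=0 -> substrate=2 bound=3 product=3
t=7: arr=3 -> substrate=5 bound=3 product=3
t=8: arr=2 -> substrate=7 bound=3 product=3
t=9: arr=0 -> substrate=7 bound=3 product=3
t=10: arr=1 -> substrate=5 bound=3 product=6
t=11: arr=3 -> substrate=8 bound=3 product=6

Answer: 0 0 3 3 3 3 3 3 3 3 3 3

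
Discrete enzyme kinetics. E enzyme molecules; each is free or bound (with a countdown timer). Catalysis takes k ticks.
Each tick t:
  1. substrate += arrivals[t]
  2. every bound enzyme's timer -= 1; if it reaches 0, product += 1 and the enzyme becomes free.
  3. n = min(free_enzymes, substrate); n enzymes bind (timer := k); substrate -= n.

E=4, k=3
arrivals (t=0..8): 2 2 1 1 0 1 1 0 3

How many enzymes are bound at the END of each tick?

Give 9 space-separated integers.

Answer: 2 4 4 4 2 3 2 2 4

Derivation:
t=0: arr=2 -> substrate=0 bound=2 product=0
t=1: arr=2 -> substrate=0 bound=4 product=0
t=2: arr=1 -> substrate=1 bound=4 product=0
t=3: arr=1 -> substrate=0 bound=4 product=2
t=4: arr=0 -> substrate=0 bound=2 product=4
t=5: arr=1 -> substrate=0 bound=3 product=4
t=6: arr=1 -> substrate=0 bound=2 product=6
t=7: arr=0 -> substrate=0 bound=2 product=6
t=8: arr=3 -> substrate=0 bound=4 product=7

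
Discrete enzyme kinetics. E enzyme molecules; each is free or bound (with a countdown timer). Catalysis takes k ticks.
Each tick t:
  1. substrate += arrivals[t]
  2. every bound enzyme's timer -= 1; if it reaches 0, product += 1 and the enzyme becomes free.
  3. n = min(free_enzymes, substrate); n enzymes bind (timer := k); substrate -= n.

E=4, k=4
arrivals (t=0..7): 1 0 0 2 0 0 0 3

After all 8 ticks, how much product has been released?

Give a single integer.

t=0: arr=1 -> substrate=0 bound=1 product=0
t=1: arr=0 -> substrate=0 bound=1 product=0
t=2: arr=0 -> substrate=0 bound=1 product=0
t=3: arr=2 -> substrate=0 bound=3 product=0
t=4: arr=0 -> substrate=0 bound=2 product=1
t=5: arr=0 -> substrate=0 bound=2 product=1
t=6: arr=0 -> substrate=0 bound=2 product=1
t=7: arr=3 -> substrate=0 bound=3 product=3

Answer: 3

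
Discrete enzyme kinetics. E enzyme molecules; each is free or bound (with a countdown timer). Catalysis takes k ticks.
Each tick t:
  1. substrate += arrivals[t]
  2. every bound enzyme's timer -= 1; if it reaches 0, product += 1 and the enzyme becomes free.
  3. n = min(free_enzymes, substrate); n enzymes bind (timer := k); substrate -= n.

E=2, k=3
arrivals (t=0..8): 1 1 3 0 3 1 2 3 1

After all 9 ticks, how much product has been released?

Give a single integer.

Answer: 4

Derivation:
t=0: arr=1 -> substrate=0 bound=1 product=0
t=1: arr=1 -> substrate=0 bound=2 product=0
t=2: arr=3 -> substrate=3 bound=2 product=0
t=3: arr=0 -> substrate=2 bound=2 product=1
t=4: arr=3 -> substrate=4 bound=2 product=2
t=5: arr=1 -> substrate=5 bound=2 product=2
t=6: arr=2 -> substrate=6 bound=2 product=3
t=7: arr=3 -> substrate=8 bound=2 product=4
t=8: arr=1 -> substrate=9 bound=2 product=4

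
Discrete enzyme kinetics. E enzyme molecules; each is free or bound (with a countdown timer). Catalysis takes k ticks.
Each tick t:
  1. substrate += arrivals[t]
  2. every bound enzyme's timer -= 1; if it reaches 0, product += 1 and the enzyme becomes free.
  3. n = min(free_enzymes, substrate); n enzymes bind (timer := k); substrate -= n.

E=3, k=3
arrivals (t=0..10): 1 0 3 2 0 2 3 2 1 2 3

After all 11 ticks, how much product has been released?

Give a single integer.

t=0: arr=1 -> substrate=0 bound=1 product=0
t=1: arr=0 -> substrate=0 bound=1 product=0
t=2: arr=3 -> substrate=1 bound=3 product=0
t=3: arr=2 -> substrate=2 bound=3 product=1
t=4: arr=0 -> substrate=2 bound=3 product=1
t=5: arr=2 -> substrate=2 bound=3 product=3
t=6: arr=3 -> substrate=4 bound=3 product=4
t=7: arr=2 -> substrate=6 bound=3 product=4
t=8: arr=1 -> substrate=5 bound=3 product=6
t=9: arr=2 -> substrate=6 bound=3 product=7
t=10: arr=3 -> substrate=9 bound=3 product=7

Answer: 7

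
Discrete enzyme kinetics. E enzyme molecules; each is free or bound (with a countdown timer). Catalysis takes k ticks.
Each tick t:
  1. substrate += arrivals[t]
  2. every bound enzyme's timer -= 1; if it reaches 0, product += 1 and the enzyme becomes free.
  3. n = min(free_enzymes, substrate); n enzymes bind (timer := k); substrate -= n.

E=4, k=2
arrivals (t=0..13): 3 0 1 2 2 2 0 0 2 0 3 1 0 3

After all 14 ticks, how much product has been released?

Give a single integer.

Answer: 16

Derivation:
t=0: arr=3 -> substrate=0 bound=3 product=0
t=1: arr=0 -> substrate=0 bound=3 product=0
t=2: arr=1 -> substrate=0 bound=1 product=3
t=3: arr=2 -> substrate=0 bound=3 product=3
t=4: arr=2 -> substrate=0 bound=4 product=4
t=5: arr=2 -> substrate=0 bound=4 product=6
t=6: arr=0 -> substrate=0 bound=2 product=8
t=7: arr=0 -> substrate=0 bound=0 product=10
t=8: arr=2 -> substrate=0 bound=2 product=10
t=9: arr=0 -> substrate=0 bound=2 product=10
t=10: arr=3 -> substrate=0 bound=3 product=12
t=11: arr=1 -> substrate=0 bound=4 product=12
t=12: arr=0 -> substrate=0 bound=1 product=15
t=13: arr=3 -> substrate=0 bound=3 product=16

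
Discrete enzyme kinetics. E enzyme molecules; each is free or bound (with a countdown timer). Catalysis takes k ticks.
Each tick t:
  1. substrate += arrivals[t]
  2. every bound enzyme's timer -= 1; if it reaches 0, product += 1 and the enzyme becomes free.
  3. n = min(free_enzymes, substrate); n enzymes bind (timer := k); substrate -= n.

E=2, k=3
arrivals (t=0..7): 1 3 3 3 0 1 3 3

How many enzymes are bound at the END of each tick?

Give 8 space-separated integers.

t=0: arr=1 -> substrate=0 bound=1 product=0
t=1: arr=3 -> substrate=2 bound=2 product=0
t=2: arr=3 -> substrate=5 bound=2 product=0
t=3: arr=3 -> substrate=7 bound=2 product=1
t=4: arr=0 -> substrate=6 bound=2 product=2
t=5: arr=1 -> substrate=7 bound=2 product=2
t=6: arr=3 -> substrate=9 bound=2 product=3
t=7: arr=3 -> substrate=11 bound=2 product=4

Answer: 1 2 2 2 2 2 2 2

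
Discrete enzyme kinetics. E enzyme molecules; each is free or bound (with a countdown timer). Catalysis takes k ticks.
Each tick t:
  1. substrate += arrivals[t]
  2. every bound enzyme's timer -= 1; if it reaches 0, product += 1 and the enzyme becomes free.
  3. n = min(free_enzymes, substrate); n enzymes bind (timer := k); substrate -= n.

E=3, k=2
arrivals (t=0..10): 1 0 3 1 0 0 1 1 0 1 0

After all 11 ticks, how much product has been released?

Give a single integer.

Answer: 7

Derivation:
t=0: arr=1 -> substrate=0 bound=1 product=0
t=1: arr=0 -> substrate=0 bound=1 product=0
t=2: arr=3 -> substrate=0 bound=3 product=1
t=3: arr=1 -> substrate=1 bound=3 product=1
t=4: arr=0 -> substrate=0 bound=1 product=4
t=5: arr=0 -> substrate=0 bound=1 product=4
t=6: arr=1 -> substrate=0 bound=1 product=5
t=7: arr=1 -> substrate=0 bound=2 product=5
t=8: arr=0 -> substrate=0 bound=1 product=6
t=9: arr=1 -> substrate=0 bound=1 product=7
t=10: arr=0 -> substrate=0 bound=1 product=7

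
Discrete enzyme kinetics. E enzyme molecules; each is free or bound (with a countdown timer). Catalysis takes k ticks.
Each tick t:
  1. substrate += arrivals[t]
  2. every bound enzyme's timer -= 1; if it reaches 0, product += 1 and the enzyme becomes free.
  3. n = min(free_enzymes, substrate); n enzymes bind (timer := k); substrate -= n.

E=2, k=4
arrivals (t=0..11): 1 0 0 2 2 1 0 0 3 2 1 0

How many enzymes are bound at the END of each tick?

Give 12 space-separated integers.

t=0: arr=1 -> substrate=0 bound=1 product=0
t=1: arr=0 -> substrate=0 bound=1 product=0
t=2: arr=0 -> substrate=0 bound=1 product=0
t=3: arr=2 -> substrate=1 bound=2 product=0
t=4: arr=2 -> substrate=2 bound=2 product=1
t=5: arr=1 -> substrate=3 bound=2 product=1
t=6: arr=0 -> substrate=3 bound=2 product=1
t=7: arr=0 -> substrate=2 bound=2 product=2
t=8: arr=3 -> substrate=4 bound=2 product=3
t=9: arr=2 -> substrate=6 bound=2 product=3
t=10: arr=1 -> substrate=7 bound=2 product=3
t=11: arr=0 -> substrate=6 bound=2 product=4

Answer: 1 1 1 2 2 2 2 2 2 2 2 2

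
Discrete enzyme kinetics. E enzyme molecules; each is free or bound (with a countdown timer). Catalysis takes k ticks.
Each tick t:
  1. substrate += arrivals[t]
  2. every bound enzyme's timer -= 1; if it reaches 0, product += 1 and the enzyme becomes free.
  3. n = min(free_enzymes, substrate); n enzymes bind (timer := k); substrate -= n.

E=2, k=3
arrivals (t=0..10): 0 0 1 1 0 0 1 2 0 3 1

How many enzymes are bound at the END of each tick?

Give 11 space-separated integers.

Answer: 0 0 1 2 2 1 1 2 2 2 2

Derivation:
t=0: arr=0 -> substrate=0 bound=0 product=0
t=1: arr=0 -> substrate=0 bound=0 product=0
t=2: arr=1 -> substrate=0 bound=1 product=0
t=3: arr=1 -> substrate=0 bound=2 product=0
t=4: arr=0 -> substrate=0 bound=2 product=0
t=5: arr=0 -> substrate=0 bound=1 product=1
t=6: arr=1 -> substrate=0 bound=1 product=2
t=7: arr=2 -> substrate=1 bound=2 product=2
t=8: arr=0 -> substrate=1 bound=2 product=2
t=9: arr=3 -> substrate=3 bound=2 product=3
t=10: arr=1 -> substrate=3 bound=2 product=4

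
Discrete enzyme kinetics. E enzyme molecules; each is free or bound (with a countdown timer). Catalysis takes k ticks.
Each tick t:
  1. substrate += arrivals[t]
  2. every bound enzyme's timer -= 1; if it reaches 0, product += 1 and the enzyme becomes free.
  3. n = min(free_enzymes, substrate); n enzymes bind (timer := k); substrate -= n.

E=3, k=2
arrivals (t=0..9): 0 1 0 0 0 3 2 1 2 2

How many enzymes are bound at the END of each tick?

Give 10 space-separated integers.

Answer: 0 1 1 0 0 3 3 3 3 3

Derivation:
t=0: arr=0 -> substrate=0 bound=0 product=0
t=1: arr=1 -> substrate=0 bound=1 product=0
t=2: arr=0 -> substrate=0 bound=1 product=0
t=3: arr=0 -> substrate=0 bound=0 product=1
t=4: arr=0 -> substrate=0 bound=0 product=1
t=5: arr=3 -> substrate=0 bound=3 product=1
t=6: arr=2 -> substrate=2 bound=3 product=1
t=7: arr=1 -> substrate=0 bound=3 product=4
t=8: arr=2 -> substrate=2 bound=3 product=4
t=9: arr=2 -> substrate=1 bound=3 product=7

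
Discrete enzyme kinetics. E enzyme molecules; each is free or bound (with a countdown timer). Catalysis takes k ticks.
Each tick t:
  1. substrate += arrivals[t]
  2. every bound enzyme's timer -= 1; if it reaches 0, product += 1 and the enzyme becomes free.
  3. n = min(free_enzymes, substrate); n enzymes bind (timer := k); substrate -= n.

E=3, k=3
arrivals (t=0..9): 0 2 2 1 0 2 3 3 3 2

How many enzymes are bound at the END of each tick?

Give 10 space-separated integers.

Answer: 0 2 3 3 3 3 3 3 3 3

Derivation:
t=0: arr=0 -> substrate=0 bound=0 product=0
t=1: arr=2 -> substrate=0 bound=2 product=0
t=2: arr=2 -> substrate=1 bound=3 product=0
t=3: arr=1 -> substrate=2 bound=3 product=0
t=4: arr=0 -> substrate=0 bound=3 product=2
t=5: arr=2 -> substrate=1 bound=3 product=3
t=6: arr=3 -> substrate=4 bound=3 product=3
t=7: arr=3 -> substrate=5 bound=3 product=5
t=8: arr=3 -> substrate=7 bound=3 product=6
t=9: arr=2 -> substrate=9 bound=3 product=6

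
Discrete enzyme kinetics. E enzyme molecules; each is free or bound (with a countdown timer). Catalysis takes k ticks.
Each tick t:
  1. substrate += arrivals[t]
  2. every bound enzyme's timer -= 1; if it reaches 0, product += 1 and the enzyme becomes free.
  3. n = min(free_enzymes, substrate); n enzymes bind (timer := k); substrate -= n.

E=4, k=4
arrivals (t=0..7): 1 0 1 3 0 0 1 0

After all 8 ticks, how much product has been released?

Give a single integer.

t=0: arr=1 -> substrate=0 bound=1 product=0
t=1: arr=0 -> substrate=0 bound=1 product=0
t=2: arr=1 -> substrate=0 bound=2 product=0
t=3: arr=3 -> substrate=1 bound=4 product=0
t=4: arr=0 -> substrate=0 bound=4 product=1
t=5: arr=0 -> substrate=0 bound=4 product=1
t=6: arr=1 -> substrate=0 bound=4 product=2
t=7: arr=0 -> substrate=0 bound=2 product=4

Answer: 4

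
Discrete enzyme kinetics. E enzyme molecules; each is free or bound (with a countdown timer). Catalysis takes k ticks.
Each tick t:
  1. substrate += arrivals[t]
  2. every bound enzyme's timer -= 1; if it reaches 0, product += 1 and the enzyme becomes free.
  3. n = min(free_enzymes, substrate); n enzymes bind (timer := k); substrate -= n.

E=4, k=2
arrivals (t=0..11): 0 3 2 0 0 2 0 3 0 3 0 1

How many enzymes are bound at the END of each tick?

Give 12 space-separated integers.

Answer: 0 3 4 2 1 2 2 3 3 3 3 1

Derivation:
t=0: arr=0 -> substrate=0 bound=0 product=0
t=1: arr=3 -> substrate=0 bound=3 product=0
t=2: arr=2 -> substrate=1 bound=4 product=0
t=3: arr=0 -> substrate=0 bound=2 product=3
t=4: arr=0 -> substrate=0 bound=1 product=4
t=5: arr=2 -> substrate=0 bound=2 product=5
t=6: arr=0 -> substrate=0 bound=2 product=5
t=7: arr=3 -> substrate=0 bound=3 product=7
t=8: arr=0 -> substrate=0 bound=3 product=7
t=9: arr=3 -> substrate=0 bound=3 product=10
t=10: arr=0 -> substrate=0 bound=3 product=10
t=11: arr=1 -> substrate=0 bound=1 product=13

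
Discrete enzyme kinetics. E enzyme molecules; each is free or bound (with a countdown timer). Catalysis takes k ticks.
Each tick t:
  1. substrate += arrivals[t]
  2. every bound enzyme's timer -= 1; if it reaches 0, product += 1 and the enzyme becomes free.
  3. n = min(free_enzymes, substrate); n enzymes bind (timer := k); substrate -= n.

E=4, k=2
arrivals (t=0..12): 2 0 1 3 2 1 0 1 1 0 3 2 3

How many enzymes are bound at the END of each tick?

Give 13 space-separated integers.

t=0: arr=2 -> substrate=0 bound=2 product=0
t=1: arr=0 -> substrate=0 bound=2 product=0
t=2: arr=1 -> substrate=0 bound=1 product=2
t=3: arr=3 -> substrate=0 bound=4 product=2
t=4: arr=2 -> substrate=1 bound=4 product=3
t=5: arr=1 -> substrate=0 bound=3 product=6
t=6: arr=0 -> substrate=0 bound=2 product=7
t=7: arr=1 -> substrate=0 bound=1 product=9
t=8: arr=1 -> substrate=0 bound=2 product=9
t=9: arr=0 -> substrate=0 bound=1 product=10
t=10: arr=3 -> substrate=0 bound=3 product=11
t=11: arr=2 -> substrate=1 bound=4 product=11
t=12: arr=3 -> substrate=1 bound=4 product=14

Answer: 2 2 1 4 4 3 2 1 2 1 3 4 4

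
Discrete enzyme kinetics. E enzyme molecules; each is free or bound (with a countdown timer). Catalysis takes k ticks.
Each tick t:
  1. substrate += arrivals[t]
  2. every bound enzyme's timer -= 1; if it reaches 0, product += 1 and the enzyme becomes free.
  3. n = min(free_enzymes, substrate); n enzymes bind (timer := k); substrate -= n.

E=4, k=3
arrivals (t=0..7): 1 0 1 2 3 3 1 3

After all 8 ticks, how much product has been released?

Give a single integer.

Answer: 5

Derivation:
t=0: arr=1 -> substrate=0 bound=1 product=0
t=1: arr=0 -> substrate=0 bound=1 product=0
t=2: arr=1 -> substrate=0 bound=2 product=0
t=3: arr=2 -> substrate=0 bound=3 product=1
t=4: arr=3 -> substrate=2 bound=4 product=1
t=5: arr=3 -> substrate=4 bound=4 product=2
t=6: arr=1 -> substrate=3 bound=4 product=4
t=7: arr=3 -> substrate=5 bound=4 product=5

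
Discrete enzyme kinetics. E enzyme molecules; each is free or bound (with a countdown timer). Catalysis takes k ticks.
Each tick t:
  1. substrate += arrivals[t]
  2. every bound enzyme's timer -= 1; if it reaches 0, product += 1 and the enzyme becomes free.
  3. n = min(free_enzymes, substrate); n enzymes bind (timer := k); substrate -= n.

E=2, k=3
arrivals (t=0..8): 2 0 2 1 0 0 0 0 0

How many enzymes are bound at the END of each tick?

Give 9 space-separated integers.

t=0: arr=2 -> substrate=0 bound=2 product=0
t=1: arr=0 -> substrate=0 bound=2 product=0
t=2: arr=2 -> substrate=2 bound=2 product=0
t=3: arr=1 -> substrate=1 bound=2 product=2
t=4: arr=0 -> substrate=1 bound=2 product=2
t=5: arr=0 -> substrate=1 bound=2 product=2
t=6: arr=0 -> substrate=0 bound=1 product=4
t=7: arr=0 -> substrate=0 bound=1 product=4
t=8: arr=0 -> substrate=0 bound=1 product=4

Answer: 2 2 2 2 2 2 1 1 1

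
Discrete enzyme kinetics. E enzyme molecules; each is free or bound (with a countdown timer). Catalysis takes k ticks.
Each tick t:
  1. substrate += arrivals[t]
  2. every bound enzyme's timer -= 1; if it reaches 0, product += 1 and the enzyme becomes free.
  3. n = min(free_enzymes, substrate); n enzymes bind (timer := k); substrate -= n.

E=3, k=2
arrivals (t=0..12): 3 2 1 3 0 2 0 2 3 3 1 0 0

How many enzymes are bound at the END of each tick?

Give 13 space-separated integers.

Answer: 3 3 3 3 3 3 2 3 3 3 3 3 3

Derivation:
t=0: arr=3 -> substrate=0 bound=3 product=0
t=1: arr=2 -> substrate=2 bound=3 product=0
t=2: arr=1 -> substrate=0 bound=3 product=3
t=3: arr=3 -> substrate=3 bound=3 product=3
t=4: arr=0 -> substrate=0 bound=3 product=6
t=5: arr=2 -> substrate=2 bound=3 product=6
t=6: arr=0 -> substrate=0 bound=2 product=9
t=7: arr=2 -> substrate=1 bound=3 product=9
t=8: arr=3 -> substrate=2 bound=3 product=11
t=9: arr=3 -> substrate=4 bound=3 product=12
t=10: arr=1 -> substrate=3 bound=3 product=14
t=11: arr=0 -> substrate=2 bound=3 product=15
t=12: arr=0 -> substrate=0 bound=3 product=17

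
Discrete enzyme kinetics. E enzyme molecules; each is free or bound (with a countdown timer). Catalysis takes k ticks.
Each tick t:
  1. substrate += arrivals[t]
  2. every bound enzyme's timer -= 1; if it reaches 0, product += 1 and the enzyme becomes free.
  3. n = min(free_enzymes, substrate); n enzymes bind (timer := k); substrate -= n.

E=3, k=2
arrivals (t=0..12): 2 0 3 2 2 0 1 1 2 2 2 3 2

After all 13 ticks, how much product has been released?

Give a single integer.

Answer: 16

Derivation:
t=0: arr=2 -> substrate=0 bound=2 product=0
t=1: arr=0 -> substrate=0 bound=2 product=0
t=2: arr=3 -> substrate=0 bound=3 product=2
t=3: arr=2 -> substrate=2 bound=3 product=2
t=4: arr=2 -> substrate=1 bound=3 product=5
t=5: arr=0 -> substrate=1 bound=3 product=5
t=6: arr=1 -> substrate=0 bound=2 product=8
t=7: arr=1 -> substrate=0 bound=3 product=8
t=8: arr=2 -> substrate=0 bound=3 product=10
t=9: arr=2 -> substrate=1 bound=3 product=11
t=10: arr=2 -> substrate=1 bound=3 product=13
t=11: arr=3 -> substrate=3 bound=3 product=14
t=12: arr=2 -> substrate=3 bound=3 product=16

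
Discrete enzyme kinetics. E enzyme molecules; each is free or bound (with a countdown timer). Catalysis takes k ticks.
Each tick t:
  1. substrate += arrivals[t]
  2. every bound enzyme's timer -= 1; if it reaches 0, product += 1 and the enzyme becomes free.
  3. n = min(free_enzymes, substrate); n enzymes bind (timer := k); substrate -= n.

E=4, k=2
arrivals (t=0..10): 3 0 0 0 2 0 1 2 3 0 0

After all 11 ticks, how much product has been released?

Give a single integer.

Answer: 10

Derivation:
t=0: arr=3 -> substrate=0 bound=3 product=0
t=1: arr=0 -> substrate=0 bound=3 product=0
t=2: arr=0 -> substrate=0 bound=0 product=3
t=3: arr=0 -> substrate=0 bound=0 product=3
t=4: arr=2 -> substrate=0 bound=2 product=3
t=5: arr=0 -> substrate=0 bound=2 product=3
t=6: arr=1 -> substrate=0 bound=1 product=5
t=7: arr=2 -> substrate=0 bound=3 product=5
t=8: arr=3 -> substrate=1 bound=4 product=6
t=9: arr=0 -> substrate=0 bound=3 product=8
t=10: arr=0 -> substrate=0 bound=1 product=10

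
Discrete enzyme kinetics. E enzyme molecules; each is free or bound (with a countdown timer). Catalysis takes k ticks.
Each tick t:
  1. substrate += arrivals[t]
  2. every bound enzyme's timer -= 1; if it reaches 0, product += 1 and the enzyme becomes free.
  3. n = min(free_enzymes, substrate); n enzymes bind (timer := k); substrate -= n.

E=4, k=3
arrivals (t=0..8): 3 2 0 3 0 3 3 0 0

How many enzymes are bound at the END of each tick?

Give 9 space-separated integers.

t=0: arr=3 -> substrate=0 bound=3 product=0
t=1: arr=2 -> substrate=1 bound=4 product=0
t=2: arr=0 -> substrate=1 bound=4 product=0
t=3: arr=3 -> substrate=1 bound=4 product=3
t=4: arr=0 -> substrate=0 bound=4 product=4
t=5: arr=3 -> substrate=3 bound=4 product=4
t=6: arr=3 -> substrate=3 bound=4 product=7
t=7: arr=0 -> substrate=2 bound=4 product=8
t=8: arr=0 -> substrate=2 bound=4 product=8

Answer: 3 4 4 4 4 4 4 4 4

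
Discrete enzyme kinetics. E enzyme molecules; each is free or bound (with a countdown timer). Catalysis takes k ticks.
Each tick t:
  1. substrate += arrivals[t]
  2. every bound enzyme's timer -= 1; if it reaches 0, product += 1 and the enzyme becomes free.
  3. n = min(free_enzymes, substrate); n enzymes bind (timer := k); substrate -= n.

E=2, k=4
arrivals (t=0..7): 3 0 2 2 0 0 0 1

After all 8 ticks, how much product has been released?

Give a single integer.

t=0: arr=3 -> substrate=1 bound=2 product=0
t=1: arr=0 -> substrate=1 bound=2 product=0
t=2: arr=2 -> substrate=3 bound=2 product=0
t=3: arr=2 -> substrate=5 bound=2 product=0
t=4: arr=0 -> substrate=3 bound=2 product=2
t=5: arr=0 -> substrate=3 bound=2 product=2
t=6: arr=0 -> substrate=3 bound=2 product=2
t=7: arr=1 -> substrate=4 bound=2 product=2

Answer: 2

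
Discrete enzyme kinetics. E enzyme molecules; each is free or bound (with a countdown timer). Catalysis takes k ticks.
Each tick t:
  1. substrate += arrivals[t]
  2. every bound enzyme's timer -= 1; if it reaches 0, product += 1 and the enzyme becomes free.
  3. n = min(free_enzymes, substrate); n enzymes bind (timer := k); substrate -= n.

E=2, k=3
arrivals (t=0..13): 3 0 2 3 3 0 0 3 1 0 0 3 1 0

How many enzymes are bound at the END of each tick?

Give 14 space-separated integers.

Answer: 2 2 2 2 2 2 2 2 2 2 2 2 2 2

Derivation:
t=0: arr=3 -> substrate=1 bound=2 product=0
t=1: arr=0 -> substrate=1 bound=2 product=0
t=2: arr=2 -> substrate=3 bound=2 product=0
t=3: arr=3 -> substrate=4 bound=2 product=2
t=4: arr=3 -> substrate=7 bound=2 product=2
t=5: arr=0 -> substrate=7 bound=2 product=2
t=6: arr=0 -> substrate=5 bound=2 product=4
t=7: arr=3 -> substrate=8 bound=2 product=4
t=8: arr=1 -> substrate=9 bound=2 product=4
t=9: arr=0 -> substrate=7 bound=2 product=6
t=10: arr=0 -> substrate=7 bound=2 product=6
t=11: arr=3 -> substrate=10 bound=2 product=6
t=12: arr=1 -> substrate=9 bound=2 product=8
t=13: arr=0 -> substrate=9 bound=2 product=8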